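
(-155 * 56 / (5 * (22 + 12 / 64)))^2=771506176 / 126025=6121.85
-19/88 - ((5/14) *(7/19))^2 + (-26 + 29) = 87895/31768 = 2.77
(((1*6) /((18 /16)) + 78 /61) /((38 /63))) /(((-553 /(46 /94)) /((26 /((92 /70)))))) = -825825 /4303367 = -0.19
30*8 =240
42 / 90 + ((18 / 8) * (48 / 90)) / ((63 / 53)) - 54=-1103 / 21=-52.52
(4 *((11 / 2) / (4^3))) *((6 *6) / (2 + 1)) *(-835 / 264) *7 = -5845 / 64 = -91.33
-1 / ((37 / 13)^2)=-169 / 1369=-0.12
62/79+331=26211/79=331.78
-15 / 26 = -0.58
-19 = -19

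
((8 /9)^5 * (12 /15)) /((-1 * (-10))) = 65536 /1476225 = 0.04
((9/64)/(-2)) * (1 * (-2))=9/64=0.14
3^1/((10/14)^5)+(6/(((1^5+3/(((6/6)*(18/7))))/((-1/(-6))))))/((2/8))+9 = 1096098/40625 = 26.98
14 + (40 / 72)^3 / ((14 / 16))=72442 / 5103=14.20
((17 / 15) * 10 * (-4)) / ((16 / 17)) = -289 / 6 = -48.17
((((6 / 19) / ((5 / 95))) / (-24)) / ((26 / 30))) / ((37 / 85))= -1275 / 1924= -0.66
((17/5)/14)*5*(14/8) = 17/8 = 2.12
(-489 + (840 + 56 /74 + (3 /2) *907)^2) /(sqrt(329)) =26531451685 *sqrt(329) /1801604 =267115.83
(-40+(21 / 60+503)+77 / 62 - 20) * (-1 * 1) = -444.59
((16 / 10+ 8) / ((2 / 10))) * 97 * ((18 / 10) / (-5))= -1676.16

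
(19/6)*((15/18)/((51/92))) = 2185/459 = 4.76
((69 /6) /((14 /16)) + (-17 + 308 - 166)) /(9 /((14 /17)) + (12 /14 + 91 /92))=88964 /8227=10.81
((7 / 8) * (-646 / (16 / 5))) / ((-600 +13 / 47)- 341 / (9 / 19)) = 4782015 / 35724544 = 0.13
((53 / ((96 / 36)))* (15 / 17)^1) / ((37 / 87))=207495 / 5032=41.24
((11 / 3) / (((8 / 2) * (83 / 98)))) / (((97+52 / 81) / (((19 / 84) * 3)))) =3591 / 477416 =0.01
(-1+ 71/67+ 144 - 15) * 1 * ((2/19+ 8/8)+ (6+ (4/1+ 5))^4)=8317514712/1273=6533790.03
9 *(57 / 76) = 27 / 4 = 6.75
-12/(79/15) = -180/79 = -2.28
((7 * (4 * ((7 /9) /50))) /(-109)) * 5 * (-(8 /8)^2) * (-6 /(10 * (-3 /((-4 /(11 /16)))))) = -0.02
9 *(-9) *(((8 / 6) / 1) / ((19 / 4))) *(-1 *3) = 1296 / 19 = 68.21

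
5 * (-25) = -125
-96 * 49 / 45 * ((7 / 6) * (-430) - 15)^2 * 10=-7534240000 / 27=-279045925.93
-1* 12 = -12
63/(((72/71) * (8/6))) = 1491/32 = 46.59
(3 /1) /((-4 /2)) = -3 /2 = -1.50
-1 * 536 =-536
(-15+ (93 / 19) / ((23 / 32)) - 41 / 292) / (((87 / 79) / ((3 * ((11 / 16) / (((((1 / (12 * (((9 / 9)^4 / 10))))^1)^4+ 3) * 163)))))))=-74822451165 / 2722169879404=-0.03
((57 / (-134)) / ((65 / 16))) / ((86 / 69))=-15732 / 187265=-0.08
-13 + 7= -6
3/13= 0.23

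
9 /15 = 3 /5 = 0.60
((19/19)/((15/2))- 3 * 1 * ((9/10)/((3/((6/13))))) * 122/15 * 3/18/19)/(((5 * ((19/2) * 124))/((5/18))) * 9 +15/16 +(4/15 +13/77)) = 2366672/4355443196455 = 0.00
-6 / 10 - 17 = -17.60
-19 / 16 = -1.19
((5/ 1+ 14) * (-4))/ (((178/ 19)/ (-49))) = 35378/ 89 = 397.51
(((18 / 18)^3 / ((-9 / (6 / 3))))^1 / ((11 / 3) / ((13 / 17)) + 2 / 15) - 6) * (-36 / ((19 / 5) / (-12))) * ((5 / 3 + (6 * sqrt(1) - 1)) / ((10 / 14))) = -117116160 / 18259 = -6414.16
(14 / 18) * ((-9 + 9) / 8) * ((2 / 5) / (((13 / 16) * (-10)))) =0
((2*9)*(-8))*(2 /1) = -288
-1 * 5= -5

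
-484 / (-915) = 484 / 915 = 0.53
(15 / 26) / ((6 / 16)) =20 / 13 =1.54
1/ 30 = 0.03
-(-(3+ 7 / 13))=3.54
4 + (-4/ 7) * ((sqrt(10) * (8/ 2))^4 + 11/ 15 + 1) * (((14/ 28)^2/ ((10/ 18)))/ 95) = -1085578/ 16625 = -65.30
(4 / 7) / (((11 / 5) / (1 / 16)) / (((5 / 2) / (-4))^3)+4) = -625 / 153321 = -0.00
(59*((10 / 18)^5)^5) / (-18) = -17583370208740234375 / 12922163778453346597864482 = -0.00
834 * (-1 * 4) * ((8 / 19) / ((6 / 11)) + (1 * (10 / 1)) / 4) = -207388 / 19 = -10915.16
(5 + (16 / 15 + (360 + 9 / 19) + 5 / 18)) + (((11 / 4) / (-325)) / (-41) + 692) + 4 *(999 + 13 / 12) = 5059.15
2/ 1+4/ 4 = 3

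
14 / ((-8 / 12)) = -21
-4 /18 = -2 /9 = -0.22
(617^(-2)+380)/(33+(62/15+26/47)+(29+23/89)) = 9076805958645/1599069297629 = 5.68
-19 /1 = -19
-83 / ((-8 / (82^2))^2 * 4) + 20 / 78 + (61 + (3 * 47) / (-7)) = -64028738915 / 4368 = -14658594.07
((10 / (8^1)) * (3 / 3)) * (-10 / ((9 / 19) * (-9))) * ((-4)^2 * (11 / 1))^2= 7356800 / 81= 90824.69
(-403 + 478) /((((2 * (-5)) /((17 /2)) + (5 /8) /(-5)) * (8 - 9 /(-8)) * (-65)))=5440 /55991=0.10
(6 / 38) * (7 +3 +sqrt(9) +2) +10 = 235 / 19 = 12.37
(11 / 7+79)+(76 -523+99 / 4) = -9567 / 28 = -341.68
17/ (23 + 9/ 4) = 68/ 101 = 0.67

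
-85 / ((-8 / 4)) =85 / 2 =42.50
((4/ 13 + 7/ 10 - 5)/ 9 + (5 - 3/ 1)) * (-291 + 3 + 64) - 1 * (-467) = 23081/ 195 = 118.36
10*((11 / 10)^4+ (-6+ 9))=44641 / 1000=44.64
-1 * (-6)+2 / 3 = 20 / 3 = 6.67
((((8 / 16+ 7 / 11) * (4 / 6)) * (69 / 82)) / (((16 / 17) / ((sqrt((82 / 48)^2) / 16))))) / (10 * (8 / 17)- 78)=-166175 / 168419328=-0.00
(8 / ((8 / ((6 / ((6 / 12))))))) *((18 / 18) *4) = 48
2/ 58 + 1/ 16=0.10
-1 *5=-5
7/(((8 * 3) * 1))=7/24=0.29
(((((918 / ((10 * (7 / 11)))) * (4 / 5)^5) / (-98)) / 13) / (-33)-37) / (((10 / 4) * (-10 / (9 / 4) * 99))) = 2577781039 / 76639062500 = 0.03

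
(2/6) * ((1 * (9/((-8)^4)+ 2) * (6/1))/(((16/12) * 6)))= 8201/16384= 0.50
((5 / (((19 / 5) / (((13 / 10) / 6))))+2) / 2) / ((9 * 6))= 521 / 24624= 0.02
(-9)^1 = -9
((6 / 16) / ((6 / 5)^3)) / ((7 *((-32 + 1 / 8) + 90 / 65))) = -1625 / 1598184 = -0.00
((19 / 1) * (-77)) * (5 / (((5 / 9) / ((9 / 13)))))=-118503 / 13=-9115.62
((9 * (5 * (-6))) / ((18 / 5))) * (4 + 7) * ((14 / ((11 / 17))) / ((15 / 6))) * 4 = -28560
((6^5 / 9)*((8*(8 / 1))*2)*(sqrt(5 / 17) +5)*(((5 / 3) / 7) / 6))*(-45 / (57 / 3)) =-6912000 / 133 - 1382400*sqrt(85) / 2261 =-57606.85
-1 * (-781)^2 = -609961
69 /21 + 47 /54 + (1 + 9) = 5351 /378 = 14.16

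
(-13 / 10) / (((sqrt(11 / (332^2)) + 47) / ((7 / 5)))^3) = -309977100486936673038976 / 9021850129027464949350078125 + 59595692734507870304 * sqrt(11) / 9021850129027464949350078125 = -0.00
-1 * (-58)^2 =-3364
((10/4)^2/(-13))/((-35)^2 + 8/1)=-25/64116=-0.00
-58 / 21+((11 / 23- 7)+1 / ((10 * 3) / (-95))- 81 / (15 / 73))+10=-638607 / 1610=-396.65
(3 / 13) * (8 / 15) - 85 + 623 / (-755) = -841166 / 9815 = -85.70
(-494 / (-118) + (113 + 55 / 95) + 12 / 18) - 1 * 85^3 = -2064904088 / 3363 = -614006.57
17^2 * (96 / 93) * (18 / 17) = 9792 / 31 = 315.87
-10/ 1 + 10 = 0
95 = 95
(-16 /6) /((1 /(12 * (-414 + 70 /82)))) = 542048 /41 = 13220.68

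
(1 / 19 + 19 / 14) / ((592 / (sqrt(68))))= 375 * sqrt(17) / 78736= 0.02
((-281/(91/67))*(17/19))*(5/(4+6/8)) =-6401180/32851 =-194.85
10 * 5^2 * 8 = 2000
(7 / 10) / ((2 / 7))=2.45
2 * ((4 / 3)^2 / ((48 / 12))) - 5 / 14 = 67 / 126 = 0.53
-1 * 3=-3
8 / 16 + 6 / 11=23 / 22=1.05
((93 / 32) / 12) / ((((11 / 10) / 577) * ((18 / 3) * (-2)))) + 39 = 28.41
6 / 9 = 2 / 3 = 0.67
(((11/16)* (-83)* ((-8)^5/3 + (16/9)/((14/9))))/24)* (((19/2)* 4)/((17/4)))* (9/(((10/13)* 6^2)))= 6465174859/85680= 75457.22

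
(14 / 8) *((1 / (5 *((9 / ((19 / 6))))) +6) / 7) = 1639 / 1080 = 1.52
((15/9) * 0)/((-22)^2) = 0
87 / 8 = 10.88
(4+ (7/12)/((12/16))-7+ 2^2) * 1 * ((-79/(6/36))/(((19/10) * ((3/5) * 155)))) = -25280/5301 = -4.77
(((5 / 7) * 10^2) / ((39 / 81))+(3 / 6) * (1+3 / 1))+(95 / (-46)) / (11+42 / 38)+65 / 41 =151.77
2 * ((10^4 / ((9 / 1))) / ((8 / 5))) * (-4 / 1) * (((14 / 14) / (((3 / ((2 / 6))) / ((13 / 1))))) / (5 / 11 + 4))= -7150000 / 3969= -1801.46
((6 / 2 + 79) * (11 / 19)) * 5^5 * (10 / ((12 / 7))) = 49328125 / 57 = 865405.70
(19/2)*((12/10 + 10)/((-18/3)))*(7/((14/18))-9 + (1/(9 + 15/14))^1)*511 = -1902964/2115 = -899.75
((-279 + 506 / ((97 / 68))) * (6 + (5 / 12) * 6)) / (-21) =-124865 / 4074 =-30.65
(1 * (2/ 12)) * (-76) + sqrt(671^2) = 1975/ 3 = 658.33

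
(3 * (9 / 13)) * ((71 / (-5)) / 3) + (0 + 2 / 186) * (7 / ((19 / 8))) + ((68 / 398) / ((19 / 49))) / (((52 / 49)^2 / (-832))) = -7664091887 / 22856145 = -335.32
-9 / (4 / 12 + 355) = -27 / 1066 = -0.03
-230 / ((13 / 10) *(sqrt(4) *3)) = -29.49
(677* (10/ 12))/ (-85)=-677/ 102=-6.64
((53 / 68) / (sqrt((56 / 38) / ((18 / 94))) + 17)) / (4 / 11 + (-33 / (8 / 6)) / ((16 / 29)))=-145008 / 136984225 + 5088*sqrt(6251) / 2328731825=-0.00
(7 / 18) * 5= 35 / 18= 1.94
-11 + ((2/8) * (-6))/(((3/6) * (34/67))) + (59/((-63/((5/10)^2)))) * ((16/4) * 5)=-46255/2142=-21.59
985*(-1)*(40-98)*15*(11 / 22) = 428475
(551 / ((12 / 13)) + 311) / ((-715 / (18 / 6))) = -2179 / 572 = -3.81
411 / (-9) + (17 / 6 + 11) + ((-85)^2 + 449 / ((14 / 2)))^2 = 15620682097 / 294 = 53131571.76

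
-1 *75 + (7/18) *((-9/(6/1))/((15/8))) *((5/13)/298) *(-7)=-1307426/17433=-75.00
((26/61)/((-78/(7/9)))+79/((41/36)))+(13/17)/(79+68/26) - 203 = -133.63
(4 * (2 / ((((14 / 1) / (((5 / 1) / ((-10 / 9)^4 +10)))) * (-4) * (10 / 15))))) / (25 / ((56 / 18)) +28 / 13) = -255879 / 28043749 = -0.01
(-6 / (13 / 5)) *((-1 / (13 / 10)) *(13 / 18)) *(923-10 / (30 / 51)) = 15100 / 13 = 1161.54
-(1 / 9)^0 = -1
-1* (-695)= 695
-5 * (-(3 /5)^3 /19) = 27 /475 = 0.06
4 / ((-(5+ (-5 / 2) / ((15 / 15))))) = -8 / 5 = -1.60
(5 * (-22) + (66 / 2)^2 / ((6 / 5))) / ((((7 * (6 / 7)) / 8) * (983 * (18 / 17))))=27115 / 26541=1.02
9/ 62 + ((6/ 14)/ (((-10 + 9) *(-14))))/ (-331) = 72939/ 502789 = 0.15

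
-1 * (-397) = 397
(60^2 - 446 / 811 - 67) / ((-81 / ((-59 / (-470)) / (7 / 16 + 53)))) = -150243736 / 1466551575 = -0.10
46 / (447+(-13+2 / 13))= 299 / 2822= 0.11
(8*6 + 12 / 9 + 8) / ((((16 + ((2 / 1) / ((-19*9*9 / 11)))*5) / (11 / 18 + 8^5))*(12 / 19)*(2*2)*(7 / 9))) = 82404078345 / 1372784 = 60026.98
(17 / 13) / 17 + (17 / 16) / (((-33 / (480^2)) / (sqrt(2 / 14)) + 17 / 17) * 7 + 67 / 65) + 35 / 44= 1061860800 * sqrt(7) / 64287034112393 + 36944324276676107 / 36772183512288796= 1.00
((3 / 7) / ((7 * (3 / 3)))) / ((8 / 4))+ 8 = 787 / 98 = 8.03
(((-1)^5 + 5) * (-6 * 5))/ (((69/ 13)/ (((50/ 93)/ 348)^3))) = -1015625/ 12182444444133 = -0.00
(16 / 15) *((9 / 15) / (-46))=-8 / 575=-0.01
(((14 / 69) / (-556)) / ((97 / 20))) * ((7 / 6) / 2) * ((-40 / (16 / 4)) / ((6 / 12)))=2450 / 2790981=0.00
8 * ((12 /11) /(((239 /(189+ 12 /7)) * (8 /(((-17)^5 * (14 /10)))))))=-4549221828 /2629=-1730400.09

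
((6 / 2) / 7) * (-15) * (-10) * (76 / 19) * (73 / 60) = 2190 / 7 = 312.86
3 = 3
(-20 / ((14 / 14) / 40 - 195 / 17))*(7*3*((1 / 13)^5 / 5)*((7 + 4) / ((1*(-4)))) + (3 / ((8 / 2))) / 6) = 631041020 / 2889773419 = 0.22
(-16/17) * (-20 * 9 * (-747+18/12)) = -2147040/17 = -126296.47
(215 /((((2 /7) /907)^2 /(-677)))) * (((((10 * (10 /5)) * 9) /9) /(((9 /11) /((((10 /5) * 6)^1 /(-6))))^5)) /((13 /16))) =2419029551515308300800 /767637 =3151267528161498.60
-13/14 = -0.93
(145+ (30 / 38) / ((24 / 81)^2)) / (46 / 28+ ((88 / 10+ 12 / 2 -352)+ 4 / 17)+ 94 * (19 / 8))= -111416725 / 81086224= -1.37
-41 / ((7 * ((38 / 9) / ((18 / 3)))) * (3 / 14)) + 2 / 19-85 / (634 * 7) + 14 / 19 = -38.02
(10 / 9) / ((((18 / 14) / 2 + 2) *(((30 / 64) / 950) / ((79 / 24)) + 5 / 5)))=8405600 / 19996317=0.42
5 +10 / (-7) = 25 / 7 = 3.57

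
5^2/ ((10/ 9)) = 45/ 2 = 22.50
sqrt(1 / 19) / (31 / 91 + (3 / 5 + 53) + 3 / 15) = 455 * sqrt(19) / 468046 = 0.00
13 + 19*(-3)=-44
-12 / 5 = -2.40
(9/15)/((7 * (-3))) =-1/35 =-0.03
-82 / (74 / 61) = -2501 / 37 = -67.59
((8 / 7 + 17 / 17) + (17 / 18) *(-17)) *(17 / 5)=-29801 / 630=-47.30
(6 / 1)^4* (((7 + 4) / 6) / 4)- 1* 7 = 587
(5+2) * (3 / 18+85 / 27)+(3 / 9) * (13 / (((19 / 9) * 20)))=239123 / 10260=23.31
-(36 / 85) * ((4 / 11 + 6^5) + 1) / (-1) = 3079836 / 935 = 3293.94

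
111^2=12321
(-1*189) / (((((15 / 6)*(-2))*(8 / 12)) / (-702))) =-199017 / 5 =-39803.40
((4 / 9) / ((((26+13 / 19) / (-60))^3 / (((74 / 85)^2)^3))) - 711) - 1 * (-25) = -90202944015915980854 / 131070864698236125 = -688.20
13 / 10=1.30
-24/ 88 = -3/ 11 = -0.27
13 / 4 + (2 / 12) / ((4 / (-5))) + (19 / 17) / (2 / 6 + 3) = 6889 / 2040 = 3.38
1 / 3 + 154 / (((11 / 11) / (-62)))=-28643 / 3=-9547.67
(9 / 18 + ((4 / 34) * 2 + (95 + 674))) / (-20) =-26171 / 680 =-38.49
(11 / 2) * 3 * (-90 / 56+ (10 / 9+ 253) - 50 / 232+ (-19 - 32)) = 2022647 / 609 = 3321.26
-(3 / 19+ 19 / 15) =-406 / 285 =-1.42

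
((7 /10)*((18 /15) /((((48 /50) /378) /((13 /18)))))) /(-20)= -1911 /160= -11.94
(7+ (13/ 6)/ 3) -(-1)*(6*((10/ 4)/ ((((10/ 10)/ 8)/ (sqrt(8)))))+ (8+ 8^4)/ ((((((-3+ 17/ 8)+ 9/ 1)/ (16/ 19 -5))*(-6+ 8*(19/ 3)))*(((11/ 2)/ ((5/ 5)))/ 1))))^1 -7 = -6748883/ 862290+ 240*sqrt(2) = 331.58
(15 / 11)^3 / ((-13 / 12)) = -40500 / 17303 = -2.34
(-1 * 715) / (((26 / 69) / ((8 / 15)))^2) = -93104 / 65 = -1432.37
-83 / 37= -2.24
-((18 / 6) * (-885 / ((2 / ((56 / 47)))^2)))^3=836670808.51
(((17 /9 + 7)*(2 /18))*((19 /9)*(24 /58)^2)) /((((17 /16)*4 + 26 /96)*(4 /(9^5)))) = 212751360 /182497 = 1165.78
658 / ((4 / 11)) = 3619 / 2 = 1809.50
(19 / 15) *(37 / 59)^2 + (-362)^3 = -2476971384509 / 52215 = -47437927.50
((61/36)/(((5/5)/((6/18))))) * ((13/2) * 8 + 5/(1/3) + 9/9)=1037/27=38.41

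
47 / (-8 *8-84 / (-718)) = -16873 / 22934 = -0.74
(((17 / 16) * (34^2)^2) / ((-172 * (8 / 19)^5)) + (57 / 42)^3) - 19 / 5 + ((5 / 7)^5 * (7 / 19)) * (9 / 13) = -10424916896699853673 / 16712349122560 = -623785.25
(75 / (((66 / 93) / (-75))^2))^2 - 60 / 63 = 701655013012.66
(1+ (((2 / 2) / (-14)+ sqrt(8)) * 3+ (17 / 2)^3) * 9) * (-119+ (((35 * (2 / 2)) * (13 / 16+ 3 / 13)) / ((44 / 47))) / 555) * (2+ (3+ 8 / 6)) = -4219972.05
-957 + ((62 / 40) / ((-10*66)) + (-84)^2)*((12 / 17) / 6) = -14236231 / 112200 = -126.88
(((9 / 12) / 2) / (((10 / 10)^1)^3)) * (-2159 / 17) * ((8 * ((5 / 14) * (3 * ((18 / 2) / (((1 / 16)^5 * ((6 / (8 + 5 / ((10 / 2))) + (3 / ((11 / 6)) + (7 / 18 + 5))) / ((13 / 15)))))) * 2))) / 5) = -173623294.73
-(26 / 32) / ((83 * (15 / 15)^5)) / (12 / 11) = -143 / 15936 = -0.01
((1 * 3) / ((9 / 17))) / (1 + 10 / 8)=68 / 27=2.52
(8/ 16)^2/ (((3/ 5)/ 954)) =795/ 2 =397.50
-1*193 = -193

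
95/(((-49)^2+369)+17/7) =665/19407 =0.03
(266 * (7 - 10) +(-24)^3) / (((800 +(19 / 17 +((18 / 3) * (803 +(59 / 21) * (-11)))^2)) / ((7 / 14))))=-6090063 / 17877445459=-0.00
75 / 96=25 / 32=0.78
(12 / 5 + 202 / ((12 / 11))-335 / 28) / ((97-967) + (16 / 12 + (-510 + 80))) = -73753 / 545440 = -0.14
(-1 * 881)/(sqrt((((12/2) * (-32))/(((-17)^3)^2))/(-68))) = -4328353 * sqrt(51)/12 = -2575885.26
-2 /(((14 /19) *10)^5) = -2476099 /26891200000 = -0.00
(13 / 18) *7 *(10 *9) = 455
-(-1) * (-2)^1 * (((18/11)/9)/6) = -0.06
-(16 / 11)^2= -256 / 121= -2.12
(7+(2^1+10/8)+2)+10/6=167/12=13.92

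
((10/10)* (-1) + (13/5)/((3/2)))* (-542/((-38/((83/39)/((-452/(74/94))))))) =-9154651/236127060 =-0.04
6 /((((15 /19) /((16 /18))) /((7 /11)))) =2128 /495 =4.30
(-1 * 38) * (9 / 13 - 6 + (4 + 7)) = -2812 / 13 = -216.31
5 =5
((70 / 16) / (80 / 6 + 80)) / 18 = 1 / 384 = 0.00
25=25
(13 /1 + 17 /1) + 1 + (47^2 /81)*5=13556 /81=167.36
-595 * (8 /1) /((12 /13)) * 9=-46410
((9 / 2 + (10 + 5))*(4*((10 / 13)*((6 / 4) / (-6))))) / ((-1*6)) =5 / 2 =2.50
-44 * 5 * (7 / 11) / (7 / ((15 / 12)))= -25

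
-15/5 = -3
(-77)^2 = 5929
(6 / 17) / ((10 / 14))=42 / 85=0.49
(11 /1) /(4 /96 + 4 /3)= 8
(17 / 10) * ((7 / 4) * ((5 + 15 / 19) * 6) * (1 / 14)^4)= 561 / 208544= 0.00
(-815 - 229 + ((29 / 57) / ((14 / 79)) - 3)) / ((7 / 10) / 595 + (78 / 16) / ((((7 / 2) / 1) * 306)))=-1416465500 / 7771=-182275.83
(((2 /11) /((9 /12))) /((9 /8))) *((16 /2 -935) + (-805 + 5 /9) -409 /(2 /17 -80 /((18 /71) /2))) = -372.97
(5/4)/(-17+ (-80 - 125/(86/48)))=-215/28684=-0.01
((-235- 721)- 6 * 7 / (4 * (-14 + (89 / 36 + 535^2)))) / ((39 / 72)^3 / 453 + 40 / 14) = -61685403404276736 / 184378288831145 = -334.56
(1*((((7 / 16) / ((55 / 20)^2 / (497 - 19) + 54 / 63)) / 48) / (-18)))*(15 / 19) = -11711 / 25573392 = -0.00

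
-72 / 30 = -12 / 5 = -2.40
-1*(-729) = 729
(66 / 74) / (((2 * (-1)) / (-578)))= 9537 / 37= 257.76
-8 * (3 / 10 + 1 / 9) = -148 / 45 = -3.29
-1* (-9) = 9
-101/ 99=-1.02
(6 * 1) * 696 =4176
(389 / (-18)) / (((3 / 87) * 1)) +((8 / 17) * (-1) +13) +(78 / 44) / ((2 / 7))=-4092977 / 6732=-607.99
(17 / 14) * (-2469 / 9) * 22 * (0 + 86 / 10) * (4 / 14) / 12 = -1500.62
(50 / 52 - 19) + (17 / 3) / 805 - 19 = -37.03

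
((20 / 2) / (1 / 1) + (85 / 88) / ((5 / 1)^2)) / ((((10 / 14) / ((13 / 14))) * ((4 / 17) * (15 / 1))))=976157 / 264000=3.70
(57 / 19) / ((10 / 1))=3 / 10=0.30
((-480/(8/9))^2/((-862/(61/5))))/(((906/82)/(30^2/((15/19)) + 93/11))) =-307104692760/715891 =-428982.47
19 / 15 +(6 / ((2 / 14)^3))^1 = 30889 / 15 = 2059.27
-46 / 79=-0.58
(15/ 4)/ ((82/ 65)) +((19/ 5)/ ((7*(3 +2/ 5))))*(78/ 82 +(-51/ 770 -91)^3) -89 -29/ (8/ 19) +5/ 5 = -120734.72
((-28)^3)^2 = 481890304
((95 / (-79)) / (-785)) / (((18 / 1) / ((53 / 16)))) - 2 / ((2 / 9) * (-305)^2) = 61527599 / 332291253600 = 0.00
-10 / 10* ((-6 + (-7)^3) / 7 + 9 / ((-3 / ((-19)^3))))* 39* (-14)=11207820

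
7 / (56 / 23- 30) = -161 / 634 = -0.25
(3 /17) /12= 1 /68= 0.01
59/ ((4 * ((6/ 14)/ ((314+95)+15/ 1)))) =43778/ 3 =14592.67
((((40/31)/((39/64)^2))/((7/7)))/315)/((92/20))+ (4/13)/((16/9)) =47955067/273287196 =0.18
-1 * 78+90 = 12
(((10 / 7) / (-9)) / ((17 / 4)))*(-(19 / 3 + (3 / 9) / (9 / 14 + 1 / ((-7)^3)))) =2360 / 9219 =0.26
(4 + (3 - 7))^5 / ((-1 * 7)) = 0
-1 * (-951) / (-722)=-951 / 722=-1.32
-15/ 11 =-1.36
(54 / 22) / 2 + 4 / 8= 19 / 11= 1.73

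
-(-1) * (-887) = -887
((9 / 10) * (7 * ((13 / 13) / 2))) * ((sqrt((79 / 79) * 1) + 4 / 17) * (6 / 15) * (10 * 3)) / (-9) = -441 / 85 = -5.19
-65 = -65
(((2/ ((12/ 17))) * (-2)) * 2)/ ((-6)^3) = 17/ 324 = 0.05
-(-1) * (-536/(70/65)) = -3484/7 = -497.71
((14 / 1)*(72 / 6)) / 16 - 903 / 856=8085 / 856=9.45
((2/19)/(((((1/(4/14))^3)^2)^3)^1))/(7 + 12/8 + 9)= 1048576/1082895042610448585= 0.00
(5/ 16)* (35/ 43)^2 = 6125/ 29584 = 0.21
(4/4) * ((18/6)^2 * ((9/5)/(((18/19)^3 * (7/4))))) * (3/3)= 6859/630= 10.89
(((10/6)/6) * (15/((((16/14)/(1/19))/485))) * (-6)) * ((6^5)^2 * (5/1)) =-3207541680000/19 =-168817983157.89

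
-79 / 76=-1.04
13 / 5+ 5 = 38 / 5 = 7.60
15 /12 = 5 /4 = 1.25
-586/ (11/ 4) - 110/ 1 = -3554/ 11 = -323.09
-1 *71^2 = -5041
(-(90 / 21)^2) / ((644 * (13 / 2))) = -450 / 102557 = -0.00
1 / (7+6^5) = 0.00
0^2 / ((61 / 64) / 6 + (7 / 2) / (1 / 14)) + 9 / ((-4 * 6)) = -0.38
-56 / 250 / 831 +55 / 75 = 76147 / 103875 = 0.73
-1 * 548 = -548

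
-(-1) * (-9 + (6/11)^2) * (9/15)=-5.22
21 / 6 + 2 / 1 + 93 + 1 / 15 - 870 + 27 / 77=-1781201 / 2310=-771.08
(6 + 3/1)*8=72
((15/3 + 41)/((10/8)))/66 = 92/165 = 0.56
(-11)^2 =121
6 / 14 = 0.43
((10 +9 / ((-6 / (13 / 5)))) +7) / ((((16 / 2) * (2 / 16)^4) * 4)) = 8384 / 5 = 1676.80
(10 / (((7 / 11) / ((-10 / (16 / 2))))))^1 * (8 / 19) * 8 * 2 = -132.33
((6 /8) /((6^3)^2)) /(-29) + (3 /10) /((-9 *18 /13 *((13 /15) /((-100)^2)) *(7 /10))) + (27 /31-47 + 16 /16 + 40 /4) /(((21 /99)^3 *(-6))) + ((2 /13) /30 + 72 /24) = 273815701955767 /1246847696640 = 219.61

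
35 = 35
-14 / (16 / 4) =-7 / 2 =-3.50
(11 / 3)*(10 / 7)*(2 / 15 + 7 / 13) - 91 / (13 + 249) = 680555 / 214578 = 3.17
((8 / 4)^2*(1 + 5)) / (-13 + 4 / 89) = -2136 / 1153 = -1.85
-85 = -85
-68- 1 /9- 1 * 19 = -784 /9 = -87.11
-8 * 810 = -6480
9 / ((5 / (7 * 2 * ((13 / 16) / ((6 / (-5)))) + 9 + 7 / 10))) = 159 / 400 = 0.40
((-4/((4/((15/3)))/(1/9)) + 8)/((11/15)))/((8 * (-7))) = -335/1848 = -0.18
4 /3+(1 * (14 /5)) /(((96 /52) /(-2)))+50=483 /10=48.30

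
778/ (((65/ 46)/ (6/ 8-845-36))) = -31502387/ 65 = -484652.11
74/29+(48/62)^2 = 87818/27869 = 3.15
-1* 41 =-41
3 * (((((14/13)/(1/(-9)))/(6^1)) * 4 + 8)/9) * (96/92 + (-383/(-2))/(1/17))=1498010/897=1670.02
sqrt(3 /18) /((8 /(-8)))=-sqrt(6) /6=-0.41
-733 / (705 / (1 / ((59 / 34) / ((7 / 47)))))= -174454 / 1954965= -0.09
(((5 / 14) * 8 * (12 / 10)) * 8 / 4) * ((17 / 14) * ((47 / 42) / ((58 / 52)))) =8.35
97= 97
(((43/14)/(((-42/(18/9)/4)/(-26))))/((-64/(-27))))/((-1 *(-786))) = 1677/205408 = 0.01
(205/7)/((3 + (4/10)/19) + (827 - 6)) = 19475/547974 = 0.04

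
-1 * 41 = -41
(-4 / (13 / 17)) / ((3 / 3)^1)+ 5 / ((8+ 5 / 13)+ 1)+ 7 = 3651 / 1586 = 2.30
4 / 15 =0.27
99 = 99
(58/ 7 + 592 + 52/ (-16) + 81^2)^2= 40170180625/ 784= 51237475.29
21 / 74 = 0.28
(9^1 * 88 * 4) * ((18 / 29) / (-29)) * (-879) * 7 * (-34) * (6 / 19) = -71577209088 / 15979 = -4479454.85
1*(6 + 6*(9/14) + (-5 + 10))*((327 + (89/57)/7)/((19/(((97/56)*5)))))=2216.05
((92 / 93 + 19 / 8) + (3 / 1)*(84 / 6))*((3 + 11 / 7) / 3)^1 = 135004 / 1953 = 69.13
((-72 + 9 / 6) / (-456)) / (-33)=-47 / 10032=-0.00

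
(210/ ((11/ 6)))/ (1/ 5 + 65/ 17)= 5950/ 209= 28.47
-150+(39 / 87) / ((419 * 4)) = -7290587 / 48604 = -150.00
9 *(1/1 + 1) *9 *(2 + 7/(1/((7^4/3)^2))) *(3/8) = 1089547875/4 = 272386968.75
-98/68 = -49/34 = -1.44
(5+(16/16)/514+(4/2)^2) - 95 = -44203/514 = -86.00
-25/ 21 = -1.19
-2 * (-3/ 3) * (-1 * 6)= -12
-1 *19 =-19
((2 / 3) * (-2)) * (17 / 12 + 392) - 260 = -7061 / 9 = -784.56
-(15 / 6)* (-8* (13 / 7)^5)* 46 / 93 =341589560 / 1563051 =218.54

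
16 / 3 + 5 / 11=191 / 33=5.79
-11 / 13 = -0.85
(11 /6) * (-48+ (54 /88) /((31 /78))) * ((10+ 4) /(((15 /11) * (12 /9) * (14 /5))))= -116171 /496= -234.22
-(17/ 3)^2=-289/ 9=-32.11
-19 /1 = -19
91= 91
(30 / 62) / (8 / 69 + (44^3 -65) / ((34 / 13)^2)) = 70380 / 1810002301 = 0.00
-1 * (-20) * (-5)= -100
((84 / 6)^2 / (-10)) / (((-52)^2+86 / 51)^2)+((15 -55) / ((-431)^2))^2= -4321736687922329 / 1642647278948662380250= -0.00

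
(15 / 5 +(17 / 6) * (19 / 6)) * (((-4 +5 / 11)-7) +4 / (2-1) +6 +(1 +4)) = 53.33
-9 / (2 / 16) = -72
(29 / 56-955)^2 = 2857009401 / 3136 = 911036.16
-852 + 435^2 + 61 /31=188374.97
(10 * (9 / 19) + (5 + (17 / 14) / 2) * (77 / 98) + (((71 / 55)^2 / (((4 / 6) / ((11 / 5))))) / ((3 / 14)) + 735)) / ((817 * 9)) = 7883580451 / 75302073000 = 0.10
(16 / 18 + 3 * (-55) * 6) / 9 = -8902 / 81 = -109.90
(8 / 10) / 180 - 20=-4499 / 225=-20.00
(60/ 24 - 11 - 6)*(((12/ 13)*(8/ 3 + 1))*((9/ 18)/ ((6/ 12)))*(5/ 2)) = -1595/ 13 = -122.69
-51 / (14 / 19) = -69.21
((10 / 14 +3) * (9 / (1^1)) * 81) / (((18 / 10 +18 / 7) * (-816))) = -1755 / 2312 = -0.76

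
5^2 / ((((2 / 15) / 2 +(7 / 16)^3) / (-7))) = -10752000 / 9241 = -1163.51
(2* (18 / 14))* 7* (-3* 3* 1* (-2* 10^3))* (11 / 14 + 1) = 4050000 / 7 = 578571.43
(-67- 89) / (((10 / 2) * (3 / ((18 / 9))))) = -20.80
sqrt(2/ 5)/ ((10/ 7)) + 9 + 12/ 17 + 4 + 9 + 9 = 7 * sqrt(10)/ 50 + 539/ 17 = 32.15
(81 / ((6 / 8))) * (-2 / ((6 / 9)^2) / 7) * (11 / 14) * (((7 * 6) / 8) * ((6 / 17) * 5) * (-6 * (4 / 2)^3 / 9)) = 320760 / 119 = 2695.46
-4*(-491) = 1964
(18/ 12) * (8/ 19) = 12/ 19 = 0.63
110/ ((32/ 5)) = 275/ 16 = 17.19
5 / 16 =0.31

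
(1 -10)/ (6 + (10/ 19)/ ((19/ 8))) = -3249/ 2246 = -1.45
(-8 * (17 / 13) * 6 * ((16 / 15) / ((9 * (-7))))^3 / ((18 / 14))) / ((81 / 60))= 4456448 / 25389593775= 0.00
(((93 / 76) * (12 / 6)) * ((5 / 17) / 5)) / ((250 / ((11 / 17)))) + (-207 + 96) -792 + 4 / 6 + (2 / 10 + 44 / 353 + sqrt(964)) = -2622575194243 / 2907484500 + 2 * sqrt(241) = -870.96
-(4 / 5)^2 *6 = -96 / 25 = -3.84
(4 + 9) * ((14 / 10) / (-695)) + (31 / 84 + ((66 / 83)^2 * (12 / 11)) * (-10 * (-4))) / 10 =11139974873 / 4021798200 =2.77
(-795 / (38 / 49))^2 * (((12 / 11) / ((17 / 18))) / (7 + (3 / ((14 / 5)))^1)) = 1147223970900 / 7628291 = 150390.69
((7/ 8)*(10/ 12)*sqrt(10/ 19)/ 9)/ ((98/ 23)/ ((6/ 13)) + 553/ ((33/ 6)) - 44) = 1771*sqrt(190)/ 27318960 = 0.00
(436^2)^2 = 36136489216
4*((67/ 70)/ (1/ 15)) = 402/ 7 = 57.43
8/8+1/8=9/8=1.12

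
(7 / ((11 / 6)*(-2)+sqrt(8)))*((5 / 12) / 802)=-55 / 22456 - 15*sqrt(2) / 11228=-0.00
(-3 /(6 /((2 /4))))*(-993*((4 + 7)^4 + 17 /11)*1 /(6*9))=13328377 /198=67315.04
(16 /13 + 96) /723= 1264 /9399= 0.13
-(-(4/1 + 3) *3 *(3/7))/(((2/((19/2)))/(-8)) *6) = -57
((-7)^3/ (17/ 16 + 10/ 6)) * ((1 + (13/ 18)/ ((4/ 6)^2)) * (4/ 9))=-19208/ 131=-146.63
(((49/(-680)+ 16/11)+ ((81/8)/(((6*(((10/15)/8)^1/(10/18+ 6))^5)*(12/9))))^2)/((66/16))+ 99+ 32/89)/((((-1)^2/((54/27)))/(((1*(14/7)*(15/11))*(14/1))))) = 4877976606824695852419891376/18124227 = 269141222233902491533.56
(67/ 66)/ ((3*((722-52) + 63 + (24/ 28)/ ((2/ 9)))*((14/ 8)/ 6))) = 134/ 85107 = 0.00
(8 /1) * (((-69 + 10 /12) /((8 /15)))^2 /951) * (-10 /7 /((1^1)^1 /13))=-271831625 /106512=-2552.12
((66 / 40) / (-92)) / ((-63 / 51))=187 / 12880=0.01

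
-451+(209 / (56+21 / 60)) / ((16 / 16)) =-504097 / 1127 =-447.29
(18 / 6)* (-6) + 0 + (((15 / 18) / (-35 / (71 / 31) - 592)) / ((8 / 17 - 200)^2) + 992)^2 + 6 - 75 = 8717819922250867550423591023753 / 8859780180691964745744384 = 983977.00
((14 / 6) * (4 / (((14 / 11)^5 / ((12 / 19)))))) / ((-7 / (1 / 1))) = -161051 / 638666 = -0.25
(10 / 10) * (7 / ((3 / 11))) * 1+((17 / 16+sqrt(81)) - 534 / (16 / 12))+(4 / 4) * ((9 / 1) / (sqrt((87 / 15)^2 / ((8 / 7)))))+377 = 90 * sqrt(14) / 203+587 / 48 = 13.89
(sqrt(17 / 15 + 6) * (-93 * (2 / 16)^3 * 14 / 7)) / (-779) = 31 * sqrt(1605) / 997120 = 0.00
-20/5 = -4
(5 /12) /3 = 5 /36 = 0.14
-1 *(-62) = 62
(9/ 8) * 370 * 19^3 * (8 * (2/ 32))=11420235/ 8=1427529.38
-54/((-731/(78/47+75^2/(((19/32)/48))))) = 1289905884/38399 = 33592.17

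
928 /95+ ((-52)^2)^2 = 694604448 /95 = 7311625.77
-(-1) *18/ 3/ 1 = 6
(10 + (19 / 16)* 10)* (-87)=-15225 / 8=-1903.12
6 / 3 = 2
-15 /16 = -0.94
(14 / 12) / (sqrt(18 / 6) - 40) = -140 / 4791 - 7* sqrt(3) / 9582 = -0.03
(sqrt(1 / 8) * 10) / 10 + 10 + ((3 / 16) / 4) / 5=sqrt(2) / 4 + 3203 / 320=10.36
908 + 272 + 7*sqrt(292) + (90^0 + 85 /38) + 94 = 14*sqrt(73) + 48535 /38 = 1396.85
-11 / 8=-1.38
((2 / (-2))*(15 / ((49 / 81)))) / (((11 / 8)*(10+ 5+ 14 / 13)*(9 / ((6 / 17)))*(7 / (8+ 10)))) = -1516320 / 13405469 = -0.11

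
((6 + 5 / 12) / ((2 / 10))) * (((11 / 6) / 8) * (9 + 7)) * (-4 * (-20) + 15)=402325 / 36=11175.69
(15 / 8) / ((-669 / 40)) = -25 / 223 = -0.11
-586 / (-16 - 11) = 586 / 27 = 21.70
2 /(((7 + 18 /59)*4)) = 0.07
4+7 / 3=19 / 3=6.33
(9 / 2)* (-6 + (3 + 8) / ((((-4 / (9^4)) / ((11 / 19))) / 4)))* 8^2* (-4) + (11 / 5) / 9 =41160701009 / 855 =48141170.77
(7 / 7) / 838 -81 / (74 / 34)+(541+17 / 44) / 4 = 267754731 / 2728528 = 98.13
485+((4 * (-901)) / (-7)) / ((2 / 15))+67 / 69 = 2099794 / 483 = 4347.40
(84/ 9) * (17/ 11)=14.42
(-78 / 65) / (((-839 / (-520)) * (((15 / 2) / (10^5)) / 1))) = -8320000 / 839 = -9916.57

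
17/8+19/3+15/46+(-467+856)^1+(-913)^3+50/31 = -13023055046177/17112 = -761048097.60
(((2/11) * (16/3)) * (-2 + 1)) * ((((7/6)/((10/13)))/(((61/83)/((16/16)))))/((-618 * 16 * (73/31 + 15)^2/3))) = 7258433/3600781770960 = 0.00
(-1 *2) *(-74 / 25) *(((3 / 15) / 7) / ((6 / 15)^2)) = 37 / 35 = 1.06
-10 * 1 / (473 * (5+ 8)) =-0.00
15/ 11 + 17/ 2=217/ 22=9.86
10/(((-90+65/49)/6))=-588/869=-0.68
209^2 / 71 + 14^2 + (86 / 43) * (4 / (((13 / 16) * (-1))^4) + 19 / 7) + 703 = 21831780484 / 14194817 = 1538.01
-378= -378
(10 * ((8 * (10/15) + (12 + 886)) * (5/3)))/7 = 135500/63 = 2150.79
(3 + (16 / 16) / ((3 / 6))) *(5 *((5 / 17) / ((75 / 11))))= 55 / 51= 1.08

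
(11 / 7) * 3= 4.71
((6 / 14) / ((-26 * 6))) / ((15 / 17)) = -17 / 5460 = -0.00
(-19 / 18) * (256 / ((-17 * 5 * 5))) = 2432 / 3825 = 0.64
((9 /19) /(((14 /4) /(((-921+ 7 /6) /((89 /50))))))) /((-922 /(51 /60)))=1407345 /21827428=0.06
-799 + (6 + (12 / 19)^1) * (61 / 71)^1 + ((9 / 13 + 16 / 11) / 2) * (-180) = -190306465 / 192907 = -986.52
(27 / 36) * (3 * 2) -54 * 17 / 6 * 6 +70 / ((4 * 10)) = -3647 / 4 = -911.75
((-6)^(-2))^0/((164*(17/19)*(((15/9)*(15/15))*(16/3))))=171/223040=0.00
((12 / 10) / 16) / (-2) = -3 / 80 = -0.04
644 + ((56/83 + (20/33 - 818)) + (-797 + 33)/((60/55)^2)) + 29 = -25824107/32868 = -785.69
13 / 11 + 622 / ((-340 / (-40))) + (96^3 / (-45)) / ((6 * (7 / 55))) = -33604553 / 1309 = -25671.93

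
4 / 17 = 0.24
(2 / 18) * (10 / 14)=5 / 63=0.08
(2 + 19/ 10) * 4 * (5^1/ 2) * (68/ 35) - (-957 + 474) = 19557/ 35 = 558.77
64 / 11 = 5.82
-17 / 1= -17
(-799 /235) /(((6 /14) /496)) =-59024 /15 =-3934.93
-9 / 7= -1.29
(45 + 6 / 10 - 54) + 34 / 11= -292 / 55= -5.31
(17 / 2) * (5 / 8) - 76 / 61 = 3969 / 976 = 4.07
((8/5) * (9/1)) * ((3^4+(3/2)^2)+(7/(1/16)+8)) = 14634/5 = 2926.80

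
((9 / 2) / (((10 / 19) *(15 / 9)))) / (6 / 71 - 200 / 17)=-32589 / 74200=-0.44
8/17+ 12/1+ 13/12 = 2765/204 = 13.55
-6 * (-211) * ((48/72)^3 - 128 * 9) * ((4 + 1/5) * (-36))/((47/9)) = 9920619072/235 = 42215400.31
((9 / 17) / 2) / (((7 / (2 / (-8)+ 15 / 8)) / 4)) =0.25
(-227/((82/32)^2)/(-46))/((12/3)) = 7264/38663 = 0.19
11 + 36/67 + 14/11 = 9441/737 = 12.81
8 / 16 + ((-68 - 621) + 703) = 29 / 2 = 14.50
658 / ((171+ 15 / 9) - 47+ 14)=1974 / 419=4.71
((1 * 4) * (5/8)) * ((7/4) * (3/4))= 105/32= 3.28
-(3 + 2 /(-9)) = -25 /9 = -2.78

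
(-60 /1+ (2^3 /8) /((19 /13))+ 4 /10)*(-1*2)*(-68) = -8012.55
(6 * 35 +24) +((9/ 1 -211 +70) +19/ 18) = 1855/ 18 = 103.06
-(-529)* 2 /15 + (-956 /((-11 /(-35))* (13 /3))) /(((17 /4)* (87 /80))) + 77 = -4593713 /1057485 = -4.34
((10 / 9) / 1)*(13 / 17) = 130 / 153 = 0.85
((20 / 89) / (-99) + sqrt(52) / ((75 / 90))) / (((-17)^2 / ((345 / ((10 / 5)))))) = -1150 / 848793 + 414 * sqrt(13) / 289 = 5.16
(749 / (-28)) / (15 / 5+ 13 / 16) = -428 / 61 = -7.02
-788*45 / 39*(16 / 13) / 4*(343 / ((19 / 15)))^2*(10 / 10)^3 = -1251550062000 / 61009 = -20514187.45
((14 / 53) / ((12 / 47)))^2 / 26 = 0.04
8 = 8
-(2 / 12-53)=317 / 6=52.83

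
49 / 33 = 1.48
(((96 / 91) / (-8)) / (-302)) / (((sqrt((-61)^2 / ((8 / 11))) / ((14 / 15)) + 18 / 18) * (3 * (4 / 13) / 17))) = -1904 / 1390393957 + 31110 * sqrt(22) / 1390393957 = 0.00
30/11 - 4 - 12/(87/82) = -12.58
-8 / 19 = -0.42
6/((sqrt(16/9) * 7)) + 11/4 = 95/28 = 3.39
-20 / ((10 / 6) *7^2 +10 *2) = -12 / 61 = -0.20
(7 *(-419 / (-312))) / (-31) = -0.30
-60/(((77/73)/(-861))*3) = 179580/11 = 16325.45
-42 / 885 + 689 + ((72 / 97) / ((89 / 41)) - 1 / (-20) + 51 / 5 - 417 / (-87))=208076298163 / 295421260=704.34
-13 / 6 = -2.17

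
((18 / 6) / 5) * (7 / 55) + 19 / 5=1066 / 275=3.88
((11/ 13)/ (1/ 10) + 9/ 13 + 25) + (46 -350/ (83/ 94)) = -341214/ 1079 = -316.23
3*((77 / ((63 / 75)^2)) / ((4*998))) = 6875 / 83832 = 0.08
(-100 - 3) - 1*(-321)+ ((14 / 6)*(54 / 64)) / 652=4548415 / 20864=218.00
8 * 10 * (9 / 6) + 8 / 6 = 364 / 3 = 121.33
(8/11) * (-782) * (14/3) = -87584/33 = -2654.06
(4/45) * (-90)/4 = -2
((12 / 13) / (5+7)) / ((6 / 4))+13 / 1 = 13.05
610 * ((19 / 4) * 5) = 28975 / 2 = 14487.50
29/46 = 0.63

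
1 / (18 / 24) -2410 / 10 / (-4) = 739 / 12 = 61.58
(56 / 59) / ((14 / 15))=60 / 59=1.02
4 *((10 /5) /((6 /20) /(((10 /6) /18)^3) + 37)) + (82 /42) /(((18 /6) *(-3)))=-9687161 /49011669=-0.20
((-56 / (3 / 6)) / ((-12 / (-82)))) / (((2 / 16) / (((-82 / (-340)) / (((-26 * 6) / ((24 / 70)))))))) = 53792 / 16575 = 3.25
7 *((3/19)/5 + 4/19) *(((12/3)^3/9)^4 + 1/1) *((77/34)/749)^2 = 19233221161/485255102940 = 0.04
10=10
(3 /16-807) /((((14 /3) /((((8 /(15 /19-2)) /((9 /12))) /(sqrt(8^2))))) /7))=245271 /184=1332.99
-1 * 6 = -6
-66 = -66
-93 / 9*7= -217 / 3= -72.33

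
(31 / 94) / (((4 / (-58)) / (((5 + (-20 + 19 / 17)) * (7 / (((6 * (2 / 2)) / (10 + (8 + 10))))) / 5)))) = 5198018 / 11985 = 433.71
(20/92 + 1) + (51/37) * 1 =2.60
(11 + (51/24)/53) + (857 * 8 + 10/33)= 96087865/13992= 6867.34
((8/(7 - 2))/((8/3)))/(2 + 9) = 3/55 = 0.05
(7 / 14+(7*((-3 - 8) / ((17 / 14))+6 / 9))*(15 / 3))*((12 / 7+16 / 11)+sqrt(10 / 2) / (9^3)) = -331718 / 357 - 29909*sqrt(5) / 74358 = -930.08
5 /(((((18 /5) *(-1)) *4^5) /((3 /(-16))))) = 25 /98304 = 0.00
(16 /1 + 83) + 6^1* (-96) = -477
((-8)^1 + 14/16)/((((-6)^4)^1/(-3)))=19/1152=0.02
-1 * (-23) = 23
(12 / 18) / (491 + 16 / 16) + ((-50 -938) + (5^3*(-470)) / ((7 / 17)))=-742181501 / 5166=-143666.57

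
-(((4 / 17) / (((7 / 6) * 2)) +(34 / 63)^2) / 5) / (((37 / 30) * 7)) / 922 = -26456 / 2685402909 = -0.00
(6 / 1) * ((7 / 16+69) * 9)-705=24357 / 8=3044.62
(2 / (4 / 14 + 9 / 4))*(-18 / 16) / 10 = -63 / 710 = -0.09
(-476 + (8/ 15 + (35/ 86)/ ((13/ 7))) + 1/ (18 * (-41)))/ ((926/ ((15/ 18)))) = -490150309/ 1146041676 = -0.43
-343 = -343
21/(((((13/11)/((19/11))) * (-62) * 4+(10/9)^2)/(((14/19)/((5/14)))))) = -83349/324055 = -0.26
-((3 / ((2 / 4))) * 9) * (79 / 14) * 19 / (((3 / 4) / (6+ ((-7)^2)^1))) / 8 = -742995 / 14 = -53071.07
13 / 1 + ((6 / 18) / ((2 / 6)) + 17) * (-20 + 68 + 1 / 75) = 21931 / 25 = 877.24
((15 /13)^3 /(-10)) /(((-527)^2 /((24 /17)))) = -8100 /10372900421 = -0.00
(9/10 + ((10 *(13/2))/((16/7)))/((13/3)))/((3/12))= 597/20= 29.85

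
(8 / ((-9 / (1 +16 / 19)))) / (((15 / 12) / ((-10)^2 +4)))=-23296 / 171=-136.23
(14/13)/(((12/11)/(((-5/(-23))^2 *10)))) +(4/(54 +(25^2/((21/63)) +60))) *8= 507803/1052181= 0.48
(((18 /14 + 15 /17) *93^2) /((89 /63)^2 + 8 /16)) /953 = 2530455228 /320958011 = 7.88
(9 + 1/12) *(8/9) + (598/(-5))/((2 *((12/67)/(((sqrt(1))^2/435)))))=572101/78300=7.31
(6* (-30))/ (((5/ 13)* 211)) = -468/ 211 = -2.22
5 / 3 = 1.67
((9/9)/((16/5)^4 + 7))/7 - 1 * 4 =-1956883/489377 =-4.00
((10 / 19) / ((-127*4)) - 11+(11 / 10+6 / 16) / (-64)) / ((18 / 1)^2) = -68098847 / 2001438720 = -0.03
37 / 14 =2.64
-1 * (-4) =4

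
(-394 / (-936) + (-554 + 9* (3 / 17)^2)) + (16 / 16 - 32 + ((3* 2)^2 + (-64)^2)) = 479833685 / 135252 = 3547.70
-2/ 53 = -0.04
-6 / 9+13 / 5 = 1.93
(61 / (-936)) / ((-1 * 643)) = 61 / 601848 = 0.00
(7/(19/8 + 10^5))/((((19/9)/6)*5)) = 336/8444645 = 0.00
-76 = -76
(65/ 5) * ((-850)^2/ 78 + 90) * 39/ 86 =2370940/ 43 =55138.14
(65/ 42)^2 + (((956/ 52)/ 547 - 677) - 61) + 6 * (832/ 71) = -592488516883/ 890610084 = -665.26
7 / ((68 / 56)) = 98 / 17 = 5.76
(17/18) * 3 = 2.83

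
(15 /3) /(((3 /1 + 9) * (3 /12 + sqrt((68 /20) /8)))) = 0.46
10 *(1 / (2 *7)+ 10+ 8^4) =287425 / 7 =41060.71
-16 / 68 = -4 / 17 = -0.24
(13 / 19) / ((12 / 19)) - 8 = -83 / 12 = -6.92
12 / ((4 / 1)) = 3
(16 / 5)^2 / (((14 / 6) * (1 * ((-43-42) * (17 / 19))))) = -14592 / 252875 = -0.06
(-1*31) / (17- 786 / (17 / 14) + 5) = 527 / 10630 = 0.05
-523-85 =-608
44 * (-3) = -132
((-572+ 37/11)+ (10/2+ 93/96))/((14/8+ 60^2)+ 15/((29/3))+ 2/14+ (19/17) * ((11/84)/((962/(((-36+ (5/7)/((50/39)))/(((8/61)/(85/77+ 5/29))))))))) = -32218898845042/206333762417101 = -0.16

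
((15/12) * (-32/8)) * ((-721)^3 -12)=1874026865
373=373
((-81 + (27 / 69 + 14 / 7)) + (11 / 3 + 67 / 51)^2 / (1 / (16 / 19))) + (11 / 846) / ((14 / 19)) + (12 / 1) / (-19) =-87258015403 / 1495814292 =-58.33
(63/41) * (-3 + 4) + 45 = 1908/41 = 46.54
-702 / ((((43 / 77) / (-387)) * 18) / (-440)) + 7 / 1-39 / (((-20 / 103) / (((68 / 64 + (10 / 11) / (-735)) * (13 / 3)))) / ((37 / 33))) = -203042231320997 / 17075520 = -11890837.37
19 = 19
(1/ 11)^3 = 1/ 1331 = 0.00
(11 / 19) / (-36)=-11 / 684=-0.02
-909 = -909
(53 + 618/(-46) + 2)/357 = 956/8211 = 0.12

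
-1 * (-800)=800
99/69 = 33/23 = 1.43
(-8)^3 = -512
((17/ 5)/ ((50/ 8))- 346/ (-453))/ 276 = 37027/ 7814250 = 0.00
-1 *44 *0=0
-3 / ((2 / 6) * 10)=-9 / 10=-0.90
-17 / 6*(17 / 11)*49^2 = -693889 / 66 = -10513.47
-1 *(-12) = 12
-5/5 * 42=-42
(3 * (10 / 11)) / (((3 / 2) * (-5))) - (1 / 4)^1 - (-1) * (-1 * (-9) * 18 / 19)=6615 / 836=7.91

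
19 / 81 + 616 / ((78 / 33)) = 274675 / 1053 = 260.85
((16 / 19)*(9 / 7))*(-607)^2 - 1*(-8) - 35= 53053065 / 133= 398895.23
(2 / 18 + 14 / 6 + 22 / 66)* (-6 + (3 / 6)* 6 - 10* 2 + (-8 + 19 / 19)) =-250 / 3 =-83.33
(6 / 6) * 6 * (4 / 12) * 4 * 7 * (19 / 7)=152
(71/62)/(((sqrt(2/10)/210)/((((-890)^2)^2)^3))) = 1841313458579029255962749055000000000000 * sqrt(5)/31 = 132816195524772668950379900000000000000.00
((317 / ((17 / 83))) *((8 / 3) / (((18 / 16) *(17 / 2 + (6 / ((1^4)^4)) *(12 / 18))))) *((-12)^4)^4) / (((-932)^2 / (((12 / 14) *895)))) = 1547988733699426244100096 / 32301955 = 47922447223377849.55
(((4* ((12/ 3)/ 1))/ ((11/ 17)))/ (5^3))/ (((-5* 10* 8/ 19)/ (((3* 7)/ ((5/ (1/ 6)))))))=-2261/ 343750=-0.01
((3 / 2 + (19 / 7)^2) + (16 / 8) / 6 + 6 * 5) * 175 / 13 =288125 / 546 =527.70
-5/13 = -0.38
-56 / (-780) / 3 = 14 / 585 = 0.02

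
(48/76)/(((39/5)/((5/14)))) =50/1729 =0.03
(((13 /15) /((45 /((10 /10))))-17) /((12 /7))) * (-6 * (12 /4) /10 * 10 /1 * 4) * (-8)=-1283744 /225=-5705.53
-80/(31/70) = -5600/31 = -180.65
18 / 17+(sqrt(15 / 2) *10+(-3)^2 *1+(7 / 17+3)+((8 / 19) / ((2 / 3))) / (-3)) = 4283 / 323+5 *sqrt(30) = 40.65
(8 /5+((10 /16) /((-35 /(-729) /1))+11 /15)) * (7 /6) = 2579 /144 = 17.91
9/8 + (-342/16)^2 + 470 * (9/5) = 83457/64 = 1304.02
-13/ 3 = -4.33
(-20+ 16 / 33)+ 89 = 2293 / 33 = 69.48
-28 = -28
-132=-132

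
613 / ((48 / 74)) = 22681 / 24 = 945.04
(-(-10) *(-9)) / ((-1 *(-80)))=-9 / 8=-1.12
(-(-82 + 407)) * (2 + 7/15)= -2405/3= -801.67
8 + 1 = 9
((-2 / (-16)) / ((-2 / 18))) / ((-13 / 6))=27 / 52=0.52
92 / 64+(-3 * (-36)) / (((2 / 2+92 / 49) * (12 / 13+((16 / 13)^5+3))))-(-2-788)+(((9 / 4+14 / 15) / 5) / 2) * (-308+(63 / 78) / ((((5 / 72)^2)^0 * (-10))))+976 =30765124340585651 / 18368031084000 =1674.93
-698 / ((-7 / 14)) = 1396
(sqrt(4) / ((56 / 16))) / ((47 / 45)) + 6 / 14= 321 / 329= 0.98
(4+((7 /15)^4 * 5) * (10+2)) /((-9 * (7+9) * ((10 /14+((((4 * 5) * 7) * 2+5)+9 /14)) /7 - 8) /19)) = -2688728 /97959375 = -0.03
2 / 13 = 0.15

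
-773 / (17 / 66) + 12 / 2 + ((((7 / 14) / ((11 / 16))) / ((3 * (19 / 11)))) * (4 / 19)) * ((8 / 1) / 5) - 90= -283990738 / 92055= -3085.01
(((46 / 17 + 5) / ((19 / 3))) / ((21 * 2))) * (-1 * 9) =-1179 / 4522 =-0.26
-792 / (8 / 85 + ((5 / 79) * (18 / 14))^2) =-20587061880 / 2618597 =-7861.87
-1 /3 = -0.33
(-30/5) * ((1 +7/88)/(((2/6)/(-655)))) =560025/44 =12727.84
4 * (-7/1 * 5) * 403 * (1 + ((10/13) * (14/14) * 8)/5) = -125860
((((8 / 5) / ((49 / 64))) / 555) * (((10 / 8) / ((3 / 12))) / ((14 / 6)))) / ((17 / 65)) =0.03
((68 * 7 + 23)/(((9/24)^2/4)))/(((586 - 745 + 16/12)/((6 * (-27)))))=6898176/473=14583.88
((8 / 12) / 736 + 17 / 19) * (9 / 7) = 1.15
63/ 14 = 4.50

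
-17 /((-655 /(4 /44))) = 17 /7205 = 0.00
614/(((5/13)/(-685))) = -1093534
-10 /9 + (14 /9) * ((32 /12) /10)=-94 /135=-0.70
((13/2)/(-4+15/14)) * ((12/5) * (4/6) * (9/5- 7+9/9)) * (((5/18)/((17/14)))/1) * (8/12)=71344/31365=2.27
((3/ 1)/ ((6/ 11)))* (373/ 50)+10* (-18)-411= -54997/ 100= -549.97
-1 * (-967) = 967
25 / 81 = 0.31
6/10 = 3/5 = 0.60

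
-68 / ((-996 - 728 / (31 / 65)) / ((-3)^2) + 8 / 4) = 9486 / 38819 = 0.24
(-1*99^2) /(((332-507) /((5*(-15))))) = -29403 /7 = -4200.43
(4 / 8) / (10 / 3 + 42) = 0.01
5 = 5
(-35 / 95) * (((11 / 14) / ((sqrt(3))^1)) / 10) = -11 * sqrt(3) / 1140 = -0.02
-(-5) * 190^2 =180500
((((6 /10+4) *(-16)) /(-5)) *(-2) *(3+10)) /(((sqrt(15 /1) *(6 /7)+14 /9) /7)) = 51688728 /106675 - 28481544 *sqrt(15) /106675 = -549.52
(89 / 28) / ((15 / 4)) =89 / 105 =0.85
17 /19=0.89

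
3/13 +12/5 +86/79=19099/5135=3.72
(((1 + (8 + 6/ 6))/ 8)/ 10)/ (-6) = -1/ 48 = -0.02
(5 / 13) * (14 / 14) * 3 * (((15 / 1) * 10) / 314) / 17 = 0.03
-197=-197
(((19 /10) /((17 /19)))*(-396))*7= -500346 /85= -5886.42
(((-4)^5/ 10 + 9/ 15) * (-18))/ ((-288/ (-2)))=509/ 40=12.72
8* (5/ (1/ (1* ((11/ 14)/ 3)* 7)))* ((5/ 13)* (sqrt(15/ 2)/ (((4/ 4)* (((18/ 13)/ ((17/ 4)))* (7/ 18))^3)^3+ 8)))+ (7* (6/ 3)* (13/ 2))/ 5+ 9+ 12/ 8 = 26602337849108110192675* sqrt(30)/ 15090780759361739166684+ 287/ 10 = 38.36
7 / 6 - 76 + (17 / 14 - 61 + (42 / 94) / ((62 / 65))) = -8209213 / 61194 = -134.15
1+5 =6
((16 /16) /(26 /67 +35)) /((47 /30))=2010 /111437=0.02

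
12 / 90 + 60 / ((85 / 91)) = 16414 / 255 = 64.37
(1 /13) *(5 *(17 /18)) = 85 /234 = 0.36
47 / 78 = 0.60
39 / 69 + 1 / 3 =62 / 69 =0.90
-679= -679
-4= -4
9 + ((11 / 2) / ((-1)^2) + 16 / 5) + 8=257 / 10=25.70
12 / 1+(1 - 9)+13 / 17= 81 / 17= 4.76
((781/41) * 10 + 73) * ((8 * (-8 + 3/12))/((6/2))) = -223262/41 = -5445.41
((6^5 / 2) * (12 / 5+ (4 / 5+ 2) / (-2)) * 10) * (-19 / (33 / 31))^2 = 1498698720 / 121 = 12385939.83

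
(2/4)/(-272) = -1/544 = -0.00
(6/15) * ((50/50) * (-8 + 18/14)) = -94/35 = -2.69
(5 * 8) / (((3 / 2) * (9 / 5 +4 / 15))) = 400 / 31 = 12.90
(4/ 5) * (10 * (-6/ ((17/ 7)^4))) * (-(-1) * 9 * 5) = -5186160/ 83521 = -62.09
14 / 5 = 2.80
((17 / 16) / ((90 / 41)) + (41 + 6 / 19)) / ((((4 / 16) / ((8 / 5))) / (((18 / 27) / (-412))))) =-0.43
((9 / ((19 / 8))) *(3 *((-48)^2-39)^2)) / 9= 123125400 / 19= 6480284.21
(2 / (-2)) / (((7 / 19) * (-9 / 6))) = 38 / 21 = 1.81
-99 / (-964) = 0.10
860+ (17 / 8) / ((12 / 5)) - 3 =82357 / 96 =857.89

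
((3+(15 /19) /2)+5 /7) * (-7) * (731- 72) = -720287 /38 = -18954.92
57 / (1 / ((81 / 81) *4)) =228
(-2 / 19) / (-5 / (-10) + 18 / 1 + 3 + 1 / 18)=-9 / 1843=-0.00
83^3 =571787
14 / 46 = 7 / 23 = 0.30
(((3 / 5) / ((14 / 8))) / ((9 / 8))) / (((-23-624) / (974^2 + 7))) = -30357856 / 67935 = -446.87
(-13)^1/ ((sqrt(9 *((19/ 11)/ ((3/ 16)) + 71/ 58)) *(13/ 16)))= -16 *sqrt(1529286)/ 11985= -1.65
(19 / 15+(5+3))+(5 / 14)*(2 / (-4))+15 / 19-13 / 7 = 64003 / 7980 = 8.02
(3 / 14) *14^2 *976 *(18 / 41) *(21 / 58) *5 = 38737440 / 1189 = 32579.85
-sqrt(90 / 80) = -3 * sqrt(2) / 4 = -1.06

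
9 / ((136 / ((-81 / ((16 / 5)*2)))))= -0.84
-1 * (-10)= 10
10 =10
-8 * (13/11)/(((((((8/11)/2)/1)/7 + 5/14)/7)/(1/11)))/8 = -1.84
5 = 5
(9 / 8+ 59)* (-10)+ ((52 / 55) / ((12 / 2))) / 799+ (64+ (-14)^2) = -179954671 / 527340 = -341.25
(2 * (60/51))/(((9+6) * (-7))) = -8/357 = -0.02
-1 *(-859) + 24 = 883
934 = 934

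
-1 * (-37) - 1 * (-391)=428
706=706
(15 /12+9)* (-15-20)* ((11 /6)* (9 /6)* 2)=-15785 /8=-1973.12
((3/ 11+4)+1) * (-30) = -1740/ 11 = -158.18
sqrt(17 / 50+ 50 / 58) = sqrt(101094) / 290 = 1.10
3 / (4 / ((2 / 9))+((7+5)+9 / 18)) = 6 / 61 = 0.10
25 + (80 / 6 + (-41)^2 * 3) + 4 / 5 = 5082.13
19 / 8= 2.38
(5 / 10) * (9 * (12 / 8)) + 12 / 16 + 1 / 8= 61 / 8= 7.62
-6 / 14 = -3 / 7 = -0.43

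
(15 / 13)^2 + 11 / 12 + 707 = 1438355 / 2028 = 709.25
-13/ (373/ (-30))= 390/ 373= 1.05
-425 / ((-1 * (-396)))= -425 / 396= -1.07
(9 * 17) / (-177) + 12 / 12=0.14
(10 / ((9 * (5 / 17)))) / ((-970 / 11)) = -187 / 4365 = -0.04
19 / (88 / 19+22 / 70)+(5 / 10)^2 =53829 / 13156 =4.09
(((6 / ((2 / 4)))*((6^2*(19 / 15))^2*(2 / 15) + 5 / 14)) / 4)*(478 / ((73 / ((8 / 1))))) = 2786600424 / 63875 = 43625.84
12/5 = 2.40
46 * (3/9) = 46/3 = 15.33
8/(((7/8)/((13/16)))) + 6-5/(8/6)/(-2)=857/56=15.30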